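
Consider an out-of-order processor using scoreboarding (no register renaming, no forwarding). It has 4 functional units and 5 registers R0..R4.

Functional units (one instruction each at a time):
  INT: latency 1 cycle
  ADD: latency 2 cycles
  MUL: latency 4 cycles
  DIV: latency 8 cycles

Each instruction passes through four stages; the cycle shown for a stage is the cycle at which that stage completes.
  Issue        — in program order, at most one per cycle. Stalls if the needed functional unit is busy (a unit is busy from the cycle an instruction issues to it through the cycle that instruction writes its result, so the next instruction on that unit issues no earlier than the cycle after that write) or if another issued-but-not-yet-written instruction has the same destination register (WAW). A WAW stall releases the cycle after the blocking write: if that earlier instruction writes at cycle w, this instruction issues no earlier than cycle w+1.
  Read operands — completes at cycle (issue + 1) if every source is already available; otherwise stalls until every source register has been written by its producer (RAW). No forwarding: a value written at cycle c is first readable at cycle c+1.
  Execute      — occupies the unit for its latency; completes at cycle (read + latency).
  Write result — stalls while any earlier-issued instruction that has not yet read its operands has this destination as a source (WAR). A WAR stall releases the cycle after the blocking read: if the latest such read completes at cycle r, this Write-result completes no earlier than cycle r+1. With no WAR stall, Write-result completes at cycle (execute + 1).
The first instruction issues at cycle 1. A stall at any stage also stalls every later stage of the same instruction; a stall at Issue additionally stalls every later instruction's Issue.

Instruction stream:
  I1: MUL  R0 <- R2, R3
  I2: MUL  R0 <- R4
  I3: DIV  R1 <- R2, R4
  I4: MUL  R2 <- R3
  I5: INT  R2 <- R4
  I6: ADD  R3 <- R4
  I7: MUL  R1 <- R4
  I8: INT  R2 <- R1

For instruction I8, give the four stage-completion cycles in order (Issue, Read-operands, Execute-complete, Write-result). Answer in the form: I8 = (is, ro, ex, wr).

[I1] 1/2/6/7
[I2] 8/9/13/14  (struct: MUL busy until I1 writes@7)
[I3] 9/10/18/19
[I4] 15/16/20/21  (struct: MUL busy until I2 writes@14)
[I5] 22/23/24/25  (WAW R2: wait I4 write@21)
[I6] 23/24/26/27
[I7] 24/25/29/30
[I8] 26/31/32/33  (struct: INT busy until I5 writes@25; RAW R1: wait I7 write@30)

I8 = (26, 31, 32, 33)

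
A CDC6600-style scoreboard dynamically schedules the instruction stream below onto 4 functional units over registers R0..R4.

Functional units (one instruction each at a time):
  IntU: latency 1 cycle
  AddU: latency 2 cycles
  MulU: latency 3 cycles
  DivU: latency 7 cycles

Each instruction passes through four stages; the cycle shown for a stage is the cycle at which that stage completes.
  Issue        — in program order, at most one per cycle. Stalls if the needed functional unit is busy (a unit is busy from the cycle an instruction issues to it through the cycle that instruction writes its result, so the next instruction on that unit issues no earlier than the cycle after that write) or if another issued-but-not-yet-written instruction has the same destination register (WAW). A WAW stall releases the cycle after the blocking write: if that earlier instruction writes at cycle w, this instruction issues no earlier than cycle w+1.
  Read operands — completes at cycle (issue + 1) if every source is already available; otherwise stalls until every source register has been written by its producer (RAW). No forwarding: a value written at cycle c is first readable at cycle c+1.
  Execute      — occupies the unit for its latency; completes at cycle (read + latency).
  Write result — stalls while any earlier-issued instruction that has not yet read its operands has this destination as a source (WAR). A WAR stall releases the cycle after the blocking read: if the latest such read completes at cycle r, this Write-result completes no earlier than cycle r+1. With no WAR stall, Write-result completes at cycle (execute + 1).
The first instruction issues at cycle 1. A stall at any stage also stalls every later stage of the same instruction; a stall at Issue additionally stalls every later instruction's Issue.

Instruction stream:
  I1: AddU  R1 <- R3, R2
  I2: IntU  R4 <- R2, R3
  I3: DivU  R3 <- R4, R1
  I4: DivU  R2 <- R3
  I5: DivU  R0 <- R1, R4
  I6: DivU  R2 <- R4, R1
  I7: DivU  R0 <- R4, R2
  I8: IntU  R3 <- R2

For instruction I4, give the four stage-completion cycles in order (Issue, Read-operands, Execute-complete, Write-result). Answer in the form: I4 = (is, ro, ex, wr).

I4 = (15, 16, 23, 24)

I1 -> (1, 2, 4, 5)
I2 -> (2, 3, 4, 5)
I3 -> (3, 6, 13, 14)  // RAW R4: wait I2 write@5, RAW R1: wait I1 write@5
I4 -> (15, 16, 23, 24)  // struct: DivU busy until I3 writes@14
I5 -> (25, 26, 33, 34)  // struct: DivU busy until I4 writes@24
I6 -> (35, 36, 43, 44)  // struct: DivU busy until I5 writes@34
I7 -> (45, 46, 53, 54)  // struct: DivU busy until I6 writes@44
I8 -> (46, 47, 48, 49)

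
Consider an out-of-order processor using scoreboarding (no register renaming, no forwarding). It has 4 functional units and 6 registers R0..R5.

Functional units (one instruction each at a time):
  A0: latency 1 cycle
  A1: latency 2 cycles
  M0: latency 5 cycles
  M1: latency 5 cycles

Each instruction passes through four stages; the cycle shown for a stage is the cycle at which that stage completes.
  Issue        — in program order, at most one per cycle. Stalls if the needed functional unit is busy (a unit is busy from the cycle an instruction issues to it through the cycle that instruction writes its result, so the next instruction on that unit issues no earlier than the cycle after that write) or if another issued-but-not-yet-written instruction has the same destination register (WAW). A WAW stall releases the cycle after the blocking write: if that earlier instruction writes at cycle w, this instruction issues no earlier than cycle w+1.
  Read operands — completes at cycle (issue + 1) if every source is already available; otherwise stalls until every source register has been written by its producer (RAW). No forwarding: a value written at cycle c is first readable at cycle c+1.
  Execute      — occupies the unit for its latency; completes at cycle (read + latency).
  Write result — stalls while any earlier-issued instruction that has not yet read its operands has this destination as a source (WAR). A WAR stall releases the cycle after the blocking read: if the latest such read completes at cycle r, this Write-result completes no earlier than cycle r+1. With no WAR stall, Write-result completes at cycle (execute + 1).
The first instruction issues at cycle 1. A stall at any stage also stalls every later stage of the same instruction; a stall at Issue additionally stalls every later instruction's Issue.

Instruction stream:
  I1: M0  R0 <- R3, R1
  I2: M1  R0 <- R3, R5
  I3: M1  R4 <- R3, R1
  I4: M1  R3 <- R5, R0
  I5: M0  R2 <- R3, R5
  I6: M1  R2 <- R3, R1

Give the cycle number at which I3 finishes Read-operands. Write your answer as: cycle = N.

cycle 1: I1 issues→M0
cycle 2: I1 reads
cycle 7: I1 exec-done
cycle 8: I1 writes R0
cycle 9: I2 issues→M1
cycle 10: I2 reads
cycle 15: I2 exec-done
cycle 16: I2 writes R0
cycle 17: I3 issues→M1
cycle 18: I3 reads
cycle 23: I3 exec-done
cycle 24: I3 writes R4
cycle 25: I4 issues→M1
cycle 26: I4 reads, I5 issues→M0
cycle 31: I4 exec-done
cycle 32: I4 writes R3
cycle 33: I5 reads
cycle 38: I5 exec-done
cycle 39: I5 writes R2
cycle 40: I6 issues→M1
cycle 41: I6 reads
cycle 46: I6 exec-done
cycle 47: I6 writes R2

cycle = 18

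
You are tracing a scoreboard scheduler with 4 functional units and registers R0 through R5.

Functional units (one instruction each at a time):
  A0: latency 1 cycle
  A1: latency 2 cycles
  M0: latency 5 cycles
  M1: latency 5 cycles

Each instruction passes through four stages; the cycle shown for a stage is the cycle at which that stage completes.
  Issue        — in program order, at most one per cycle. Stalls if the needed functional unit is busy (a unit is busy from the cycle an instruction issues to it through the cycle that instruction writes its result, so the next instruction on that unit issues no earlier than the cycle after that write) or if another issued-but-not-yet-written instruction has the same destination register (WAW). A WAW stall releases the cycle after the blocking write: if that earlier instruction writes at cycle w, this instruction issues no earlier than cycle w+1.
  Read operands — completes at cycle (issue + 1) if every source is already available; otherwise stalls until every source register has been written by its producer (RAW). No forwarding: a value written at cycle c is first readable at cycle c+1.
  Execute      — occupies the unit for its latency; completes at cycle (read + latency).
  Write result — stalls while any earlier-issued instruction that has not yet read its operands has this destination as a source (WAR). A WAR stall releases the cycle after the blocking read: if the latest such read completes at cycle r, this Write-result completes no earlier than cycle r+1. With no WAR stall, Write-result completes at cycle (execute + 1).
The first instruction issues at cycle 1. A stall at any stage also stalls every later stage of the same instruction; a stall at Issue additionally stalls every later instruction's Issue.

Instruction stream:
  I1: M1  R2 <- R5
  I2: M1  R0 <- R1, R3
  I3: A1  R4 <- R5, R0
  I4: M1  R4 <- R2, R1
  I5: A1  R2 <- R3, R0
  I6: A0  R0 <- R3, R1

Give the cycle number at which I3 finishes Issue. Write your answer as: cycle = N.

I1: IS=1 RO=2 EX=7 WR=8
I2: IS=9 RO=10 EX=15 WR=16  [struct: M1 busy until I1 writes@8]
I3: IS=10 RO=17 EX=19 WR=20  [RAW R0: wait I2 write@16]
I4: IS=21 RO=22 EX=27 WR=28  [WAW R4: wait I3 write@20]
I5: IS=22 RO=23 EX=25 WR=26
I6: IS=23 RO=24 EX=25 WR=26

cycle = 10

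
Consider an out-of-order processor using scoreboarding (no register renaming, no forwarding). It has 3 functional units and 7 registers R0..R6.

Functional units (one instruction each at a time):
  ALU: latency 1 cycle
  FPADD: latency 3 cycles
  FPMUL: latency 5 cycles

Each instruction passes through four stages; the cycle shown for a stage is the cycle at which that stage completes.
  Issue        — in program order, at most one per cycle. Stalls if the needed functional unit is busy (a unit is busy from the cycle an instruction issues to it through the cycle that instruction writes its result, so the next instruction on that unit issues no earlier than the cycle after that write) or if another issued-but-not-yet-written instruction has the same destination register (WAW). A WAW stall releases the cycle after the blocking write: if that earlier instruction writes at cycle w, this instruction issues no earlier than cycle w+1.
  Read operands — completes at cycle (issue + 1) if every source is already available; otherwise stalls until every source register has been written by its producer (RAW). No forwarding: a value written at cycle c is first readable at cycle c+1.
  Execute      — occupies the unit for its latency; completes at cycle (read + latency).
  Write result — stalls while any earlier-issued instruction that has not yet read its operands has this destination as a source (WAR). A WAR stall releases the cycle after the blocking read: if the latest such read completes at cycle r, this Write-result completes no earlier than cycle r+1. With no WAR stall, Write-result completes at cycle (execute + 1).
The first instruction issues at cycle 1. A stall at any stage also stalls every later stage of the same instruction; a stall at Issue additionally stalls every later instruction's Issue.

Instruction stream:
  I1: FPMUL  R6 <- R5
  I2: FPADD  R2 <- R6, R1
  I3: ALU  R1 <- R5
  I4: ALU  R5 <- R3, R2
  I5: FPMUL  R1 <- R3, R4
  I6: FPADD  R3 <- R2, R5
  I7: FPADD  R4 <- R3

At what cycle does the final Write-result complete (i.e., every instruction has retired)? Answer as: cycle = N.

I1  is:1  ro:2  ex:7  wr:8
I2  is:2  ro:9  ex:12  wr:13  — RAW R6: wait I1 write@8
I3  is:3  ro:4  ex:5  wr:10  — WAR R1: wait I2 read@9
I4  is:11  ro:14  ex:15  wr:16  — struct: ALU busy until I3 writes@10, RAW R2: wait I2 write@13
I5  is:12  ro:13  ex:18  wr:19
I6  is:14  ro:17  ex:20  wr:21  — struct: FPADD busy until I2 writes@13, RAW R5: wait I4 write@16
I7  is:22  ro:23  ex:26  wr:27  — struct: FPADD busy until I6 writes@21

cycle = 27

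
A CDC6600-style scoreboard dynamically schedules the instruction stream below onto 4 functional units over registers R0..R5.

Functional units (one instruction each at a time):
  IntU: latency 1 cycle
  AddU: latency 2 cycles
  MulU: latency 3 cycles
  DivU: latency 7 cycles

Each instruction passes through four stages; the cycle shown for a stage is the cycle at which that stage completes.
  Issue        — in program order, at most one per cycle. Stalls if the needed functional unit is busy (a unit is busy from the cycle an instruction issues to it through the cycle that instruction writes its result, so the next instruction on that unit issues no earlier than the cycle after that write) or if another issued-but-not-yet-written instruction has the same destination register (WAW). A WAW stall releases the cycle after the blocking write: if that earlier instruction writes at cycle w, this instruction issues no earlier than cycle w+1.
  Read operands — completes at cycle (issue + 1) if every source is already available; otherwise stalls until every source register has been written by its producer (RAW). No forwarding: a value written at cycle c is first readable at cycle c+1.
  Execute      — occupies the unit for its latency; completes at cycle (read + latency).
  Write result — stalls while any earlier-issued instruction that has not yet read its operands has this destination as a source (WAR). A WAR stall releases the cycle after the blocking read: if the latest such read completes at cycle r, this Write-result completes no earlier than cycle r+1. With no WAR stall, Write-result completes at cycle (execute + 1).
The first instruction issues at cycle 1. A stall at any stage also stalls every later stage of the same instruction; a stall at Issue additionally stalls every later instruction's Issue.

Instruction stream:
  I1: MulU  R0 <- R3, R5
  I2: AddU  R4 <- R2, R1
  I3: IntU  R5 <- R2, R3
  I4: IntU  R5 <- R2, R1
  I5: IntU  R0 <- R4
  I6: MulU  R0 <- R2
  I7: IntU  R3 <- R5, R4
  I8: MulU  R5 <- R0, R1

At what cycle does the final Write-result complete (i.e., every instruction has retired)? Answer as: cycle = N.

cycle = 26

cycle 1: I1 issues→MulU
cycle 2: I1 reads | I2 issues→AddU
cycle 3: I2 reads | I3 issues→IntU
cycle 4: I3 reads
cycle 5: I1 exec-done | I2 exec-done | I3 exec-done
cycle 6: I1 writes R0 | I2 writes R4 | I3 writes R5
cycle 7: I4 issues→IntU
cycle 8: I4 reads
cycle 9: I4 exec-done
cycle 10: I4 writes R5
cycle 11: I5 issues→IntU
cycle 12: I5 reads
cycle 13: I5 exec-done
cycle 14: I5 writes R0
cycle 15: I6 issues→MulU
cycle 16: I6 reads | I7 issues→IntU
cycle 17: I7 reads
cycle 18: I7 exec-done
cycle 19: I6 exec-done | I7 writes R3
cycle 20: I6 writes R0
cycle 21: I8 issues→MulU
cycle 22: I8 reads
cycle 25: I8 exec-done
cycle 26: I8 writes R5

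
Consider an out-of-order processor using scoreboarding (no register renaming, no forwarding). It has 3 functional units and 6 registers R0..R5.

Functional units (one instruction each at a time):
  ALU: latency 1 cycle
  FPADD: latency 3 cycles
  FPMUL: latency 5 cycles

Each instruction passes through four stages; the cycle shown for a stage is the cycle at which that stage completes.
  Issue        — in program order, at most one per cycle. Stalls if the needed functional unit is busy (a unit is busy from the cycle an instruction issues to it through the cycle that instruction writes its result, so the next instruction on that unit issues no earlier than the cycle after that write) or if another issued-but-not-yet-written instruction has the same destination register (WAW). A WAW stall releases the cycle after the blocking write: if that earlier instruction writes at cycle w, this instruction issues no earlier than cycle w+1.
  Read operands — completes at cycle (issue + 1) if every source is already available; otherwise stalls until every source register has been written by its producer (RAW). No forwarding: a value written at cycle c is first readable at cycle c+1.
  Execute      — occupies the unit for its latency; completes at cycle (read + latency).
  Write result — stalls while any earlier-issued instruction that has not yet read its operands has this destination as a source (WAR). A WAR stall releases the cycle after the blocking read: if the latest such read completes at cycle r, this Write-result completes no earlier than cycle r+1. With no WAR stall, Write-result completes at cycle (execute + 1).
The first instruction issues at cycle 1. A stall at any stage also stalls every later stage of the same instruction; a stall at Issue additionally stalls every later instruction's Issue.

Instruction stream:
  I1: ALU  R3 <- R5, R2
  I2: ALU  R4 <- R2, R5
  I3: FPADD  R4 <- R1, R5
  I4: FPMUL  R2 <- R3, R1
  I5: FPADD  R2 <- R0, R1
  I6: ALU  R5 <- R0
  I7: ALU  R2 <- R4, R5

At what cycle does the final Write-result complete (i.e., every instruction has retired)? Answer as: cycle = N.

cycle = 27

1) issue 1, read 2, done 3, write 4
2) issue 5, read 6, done 7, write 8  <struct: ALU busy until I1 writes@4>
3) issue 9, read 10, done 13, write 14  <WAW R4: wait I2 write@8>
4) issue 10, read 11, done 16, write 17
5) issue 18, read 19, done 22, write 23  <WAW R2: wait I4 write@17>
6) issue 19, read 20, done 21, write 22
7) issue 24, read 25, done 26, write 27  <WAW R2: wait I5 write@23>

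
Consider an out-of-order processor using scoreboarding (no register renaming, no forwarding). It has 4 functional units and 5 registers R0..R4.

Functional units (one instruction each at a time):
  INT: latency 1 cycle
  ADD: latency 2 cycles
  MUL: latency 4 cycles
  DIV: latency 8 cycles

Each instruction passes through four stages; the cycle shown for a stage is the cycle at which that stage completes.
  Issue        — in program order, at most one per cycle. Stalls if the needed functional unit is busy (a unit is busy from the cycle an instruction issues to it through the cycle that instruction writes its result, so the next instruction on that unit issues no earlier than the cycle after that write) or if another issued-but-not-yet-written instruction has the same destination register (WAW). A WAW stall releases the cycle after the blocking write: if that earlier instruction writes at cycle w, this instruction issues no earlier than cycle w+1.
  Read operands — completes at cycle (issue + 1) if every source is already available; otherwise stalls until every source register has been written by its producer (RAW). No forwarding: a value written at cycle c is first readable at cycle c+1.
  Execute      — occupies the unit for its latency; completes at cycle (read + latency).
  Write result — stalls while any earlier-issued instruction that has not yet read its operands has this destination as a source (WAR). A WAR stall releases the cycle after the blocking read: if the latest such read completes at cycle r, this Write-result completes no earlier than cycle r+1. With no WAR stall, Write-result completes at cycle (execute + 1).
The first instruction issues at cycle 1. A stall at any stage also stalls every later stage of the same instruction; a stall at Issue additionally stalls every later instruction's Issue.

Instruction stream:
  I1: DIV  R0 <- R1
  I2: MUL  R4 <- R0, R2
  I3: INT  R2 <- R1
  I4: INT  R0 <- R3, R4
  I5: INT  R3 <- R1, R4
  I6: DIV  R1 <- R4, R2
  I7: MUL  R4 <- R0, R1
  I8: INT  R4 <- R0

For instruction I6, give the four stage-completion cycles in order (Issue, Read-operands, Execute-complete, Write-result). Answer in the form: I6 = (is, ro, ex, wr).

c1: I1 dispatched to DIV
c2: I1 operands ready | I2 dispatched to MUL
c3: I3 dispatched to INT
c4: I3 operands ready
c5: I3 complete
c10: I1 complete
c11: R0←I1
c12: I2 operands ready
c13: R2←I3
c14: I4 dispatched to INT
c16: I2 complete
c17: R4←I2
c18: I4 operands ready
c19: I4 complete
c20: R0←I4
c21: I5 dispatched to INT
c22: I5 operands ready | I6 dispatched to DIV
c23: I5 complete | I6 operands ready | I7 dispatched to MUL
c24: R3←I5
c31: I6 complete
c32: R1←I6
c33: I7 operands ready
c37: I7 complete
c38: R4←I7
c39: I8 dispatched to INT
c40: I8 operands ready
c41: I8 complete
c42: R4←I8

I6 = (22, 23, 31, 32)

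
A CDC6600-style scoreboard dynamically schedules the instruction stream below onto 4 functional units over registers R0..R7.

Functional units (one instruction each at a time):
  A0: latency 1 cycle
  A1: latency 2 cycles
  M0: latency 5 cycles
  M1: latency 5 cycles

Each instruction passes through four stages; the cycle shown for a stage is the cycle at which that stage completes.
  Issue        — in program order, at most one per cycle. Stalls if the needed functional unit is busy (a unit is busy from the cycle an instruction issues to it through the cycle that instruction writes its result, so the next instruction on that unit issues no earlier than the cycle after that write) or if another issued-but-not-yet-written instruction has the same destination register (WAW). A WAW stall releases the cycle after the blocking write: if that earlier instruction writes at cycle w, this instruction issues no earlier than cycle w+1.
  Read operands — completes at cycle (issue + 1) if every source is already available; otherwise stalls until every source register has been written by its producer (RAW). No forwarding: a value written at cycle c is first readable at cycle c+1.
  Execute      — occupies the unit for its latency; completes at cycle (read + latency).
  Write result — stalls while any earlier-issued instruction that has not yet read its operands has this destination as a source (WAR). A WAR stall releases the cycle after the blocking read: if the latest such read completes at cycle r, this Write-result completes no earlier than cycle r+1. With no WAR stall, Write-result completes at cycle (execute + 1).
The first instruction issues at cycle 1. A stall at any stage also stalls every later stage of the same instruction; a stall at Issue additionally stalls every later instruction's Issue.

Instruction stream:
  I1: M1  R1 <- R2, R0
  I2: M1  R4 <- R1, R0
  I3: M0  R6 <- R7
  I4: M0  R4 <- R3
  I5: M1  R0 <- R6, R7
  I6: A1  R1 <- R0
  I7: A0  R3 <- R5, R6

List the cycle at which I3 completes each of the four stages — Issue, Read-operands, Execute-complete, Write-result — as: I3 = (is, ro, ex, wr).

c1: I1→M1
c2: I1 RO
c7: I1 EX
c8: I1 WR R1
c9: I2→M1
c10: I2 RO, I3→M0
c11: I3 RO
c15: I2 EX
c16: I2 WR R4, I3 EX
c17: I3 WR R6
c18: I4→M0
c19: I4 RO, I5→M1
c20: I5 RO, I6→A1
c21: I7→A0
c22: I7 RO
c23: I7 EX
c24: I4 EX, I7 WR R3
c25: I4 WR R4, I5 EX
c26: I5 WR R0
c27: I6 RO
c29: I6 EX
c30: I6 WR R1

I3 = (10, 11, 16, 17)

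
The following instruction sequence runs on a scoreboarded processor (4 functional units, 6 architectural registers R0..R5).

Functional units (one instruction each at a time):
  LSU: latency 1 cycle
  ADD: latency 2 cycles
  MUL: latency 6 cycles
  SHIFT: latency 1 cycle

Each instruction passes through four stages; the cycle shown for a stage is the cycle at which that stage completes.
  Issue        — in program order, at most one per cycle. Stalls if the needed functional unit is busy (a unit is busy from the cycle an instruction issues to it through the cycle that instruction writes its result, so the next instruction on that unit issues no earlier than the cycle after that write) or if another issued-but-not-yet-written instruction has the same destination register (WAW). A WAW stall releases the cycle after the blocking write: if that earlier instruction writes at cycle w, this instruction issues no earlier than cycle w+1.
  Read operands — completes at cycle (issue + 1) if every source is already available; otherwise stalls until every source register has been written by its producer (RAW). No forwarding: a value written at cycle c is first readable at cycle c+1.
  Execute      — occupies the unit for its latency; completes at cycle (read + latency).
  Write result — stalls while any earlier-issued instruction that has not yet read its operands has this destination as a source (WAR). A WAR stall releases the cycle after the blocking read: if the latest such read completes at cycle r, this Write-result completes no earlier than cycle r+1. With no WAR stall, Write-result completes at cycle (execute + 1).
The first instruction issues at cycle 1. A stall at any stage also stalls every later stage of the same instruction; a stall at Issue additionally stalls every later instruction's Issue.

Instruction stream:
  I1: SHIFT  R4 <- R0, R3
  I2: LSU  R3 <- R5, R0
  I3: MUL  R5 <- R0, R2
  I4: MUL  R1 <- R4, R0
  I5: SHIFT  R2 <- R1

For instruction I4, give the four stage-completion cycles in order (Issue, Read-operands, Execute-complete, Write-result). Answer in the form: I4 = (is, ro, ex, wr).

I4 = (12, 13, 19, 20)

1) issue 1, read 2, done 3, write 4
2) issue 2, read 3, done 4, write 5
3) issue 3, read 4, done 10, write 11
4) issue 12, read 13, done 19, write 20  <struct: MUL busy until I3 writes@11>
5) issue 13, read 21, done 22, write 23  <RAW R1: wait I4 write@20>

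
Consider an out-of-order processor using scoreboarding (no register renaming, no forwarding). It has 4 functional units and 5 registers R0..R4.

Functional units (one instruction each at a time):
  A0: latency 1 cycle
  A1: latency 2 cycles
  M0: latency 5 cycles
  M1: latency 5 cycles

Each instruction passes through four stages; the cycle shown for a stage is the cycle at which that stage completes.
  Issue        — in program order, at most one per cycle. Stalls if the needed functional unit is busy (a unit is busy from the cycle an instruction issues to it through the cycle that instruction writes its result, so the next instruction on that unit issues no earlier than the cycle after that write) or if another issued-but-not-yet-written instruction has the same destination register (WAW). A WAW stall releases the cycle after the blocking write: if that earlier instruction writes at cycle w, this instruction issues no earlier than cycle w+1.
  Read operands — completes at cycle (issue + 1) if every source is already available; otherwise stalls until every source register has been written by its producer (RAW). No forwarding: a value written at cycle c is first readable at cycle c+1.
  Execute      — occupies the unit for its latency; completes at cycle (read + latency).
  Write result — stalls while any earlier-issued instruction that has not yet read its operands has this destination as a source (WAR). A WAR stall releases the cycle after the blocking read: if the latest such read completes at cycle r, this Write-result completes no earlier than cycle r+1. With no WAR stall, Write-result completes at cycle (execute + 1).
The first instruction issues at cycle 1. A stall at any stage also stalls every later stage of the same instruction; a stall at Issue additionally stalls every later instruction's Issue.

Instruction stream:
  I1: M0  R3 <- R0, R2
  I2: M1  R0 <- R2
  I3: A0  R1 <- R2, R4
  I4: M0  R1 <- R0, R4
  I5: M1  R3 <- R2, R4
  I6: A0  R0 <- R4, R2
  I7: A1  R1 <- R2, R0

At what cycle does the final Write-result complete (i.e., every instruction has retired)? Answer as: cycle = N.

cycle = 21

[1] issue I1 (M0)
[2] I1 read-ops · issue I2 (M1)
[3] I2 read-ops · issue I3 (A0)
[4] I3 read-ops
[5] I3 finished on A0
[6] I3→R1
[7] I1 finished on M0
[8] I1→R3 · I2 finished on M1
[9] I2→R0 · issue I4 (M0)
[10] I4 read-ops · issue I5 (M1)
[11] I5 read-ops · issue I6 (A0)
[12] I6 read-ops
[13] I6 finished on A0
[14] I6→R0
[15] I4 finished on M0
[16] I4→R1 · I5 finished on M1
[17] I5→R3 · issue I7 (A1)
[18] I7 read-ops
[20] I7 finished on A1
[21] I7→R1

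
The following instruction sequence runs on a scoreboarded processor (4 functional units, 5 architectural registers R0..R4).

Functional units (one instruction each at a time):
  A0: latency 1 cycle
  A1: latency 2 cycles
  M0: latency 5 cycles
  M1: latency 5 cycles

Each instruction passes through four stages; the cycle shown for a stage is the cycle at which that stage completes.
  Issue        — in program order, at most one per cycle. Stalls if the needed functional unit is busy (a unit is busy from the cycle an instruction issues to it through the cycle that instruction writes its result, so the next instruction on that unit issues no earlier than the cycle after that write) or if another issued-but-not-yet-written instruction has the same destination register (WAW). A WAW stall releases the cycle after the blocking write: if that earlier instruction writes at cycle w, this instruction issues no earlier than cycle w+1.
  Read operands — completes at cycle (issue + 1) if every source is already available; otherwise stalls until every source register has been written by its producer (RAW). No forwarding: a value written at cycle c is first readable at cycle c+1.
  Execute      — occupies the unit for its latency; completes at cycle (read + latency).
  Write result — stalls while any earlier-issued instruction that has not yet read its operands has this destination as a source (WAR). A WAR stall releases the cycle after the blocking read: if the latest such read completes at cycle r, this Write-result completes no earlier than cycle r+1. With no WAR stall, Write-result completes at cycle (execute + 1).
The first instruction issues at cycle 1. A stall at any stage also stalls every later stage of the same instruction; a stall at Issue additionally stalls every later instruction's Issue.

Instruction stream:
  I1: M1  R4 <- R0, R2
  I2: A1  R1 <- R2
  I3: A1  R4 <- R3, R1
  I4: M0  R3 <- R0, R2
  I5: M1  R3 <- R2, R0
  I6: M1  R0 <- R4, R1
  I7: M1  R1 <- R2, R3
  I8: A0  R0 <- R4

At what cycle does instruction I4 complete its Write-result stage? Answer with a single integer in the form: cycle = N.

[1] I1 dispatched to M1
[2] I1 operands ready; I2 dispatched to A1
[3] I2 operands ready
[5] I2 complete
[6] R1←I2
[7] I1 complete
[8] R4←I1
[9] I3 dispatched to A1
[10] I3 operands ready; I4 dispatched to M0
[11] I4 operands ready
[12] I3 complete
[13] R4←I3
[16] I4 complete
[17] R3←I4
[18] I5 dispatched to M1
[19] I5 operands ready
[24] I5 complete
[25] R3←I5
[26] I6 dispatched to M1
[27] I6 operands ready
[32] I6 complete
[33] R0←I6
[34] I7 dispatched to M1
[35] I7 operands ready; I8 dispatched to A0
[36] I8 operands ready
[37] I8 complete
[38] R0←I8
[40] I7 complete
[41] R1←I7

cycle = 17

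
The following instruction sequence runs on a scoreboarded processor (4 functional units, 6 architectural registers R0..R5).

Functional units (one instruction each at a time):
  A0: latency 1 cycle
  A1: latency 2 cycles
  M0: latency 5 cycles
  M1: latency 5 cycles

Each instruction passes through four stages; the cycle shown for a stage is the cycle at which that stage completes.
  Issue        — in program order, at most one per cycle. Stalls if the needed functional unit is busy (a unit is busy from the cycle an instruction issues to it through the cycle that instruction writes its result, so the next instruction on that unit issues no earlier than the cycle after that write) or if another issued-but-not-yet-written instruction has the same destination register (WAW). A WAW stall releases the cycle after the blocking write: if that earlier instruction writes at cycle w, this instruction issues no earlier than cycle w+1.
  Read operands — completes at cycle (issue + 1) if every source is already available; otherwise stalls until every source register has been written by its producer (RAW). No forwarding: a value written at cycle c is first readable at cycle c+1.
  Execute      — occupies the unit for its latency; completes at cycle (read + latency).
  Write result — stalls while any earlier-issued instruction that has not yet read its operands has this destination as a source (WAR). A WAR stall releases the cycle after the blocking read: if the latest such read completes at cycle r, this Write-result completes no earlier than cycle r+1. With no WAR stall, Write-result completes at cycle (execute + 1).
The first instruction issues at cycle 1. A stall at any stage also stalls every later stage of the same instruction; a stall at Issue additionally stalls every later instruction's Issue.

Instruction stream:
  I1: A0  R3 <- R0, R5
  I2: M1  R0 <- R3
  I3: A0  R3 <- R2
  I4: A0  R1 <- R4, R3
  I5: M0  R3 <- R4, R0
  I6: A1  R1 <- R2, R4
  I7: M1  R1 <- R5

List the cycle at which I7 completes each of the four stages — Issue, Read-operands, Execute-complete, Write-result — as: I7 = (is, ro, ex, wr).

[I1] 1/2/3/4
[I2] 2/5/10/11  (RAW R3: wait I1 write@4)
[I3] 5/6/7/8  (struct: A0 busy until I1 writes@4)
[I4] 9/10/11/12  (struct: A0 busy until I3 writes@8)
[I5] 10/12/17/18  (RAW R0: wait I2 write@11)
[I6] 13/14/16/17  (WAW R1: wait I4 write@12)
[I7] 18/19/24/25  (WAW R1: wait I6 write@17)

I7 = (18, 19, 24, 25)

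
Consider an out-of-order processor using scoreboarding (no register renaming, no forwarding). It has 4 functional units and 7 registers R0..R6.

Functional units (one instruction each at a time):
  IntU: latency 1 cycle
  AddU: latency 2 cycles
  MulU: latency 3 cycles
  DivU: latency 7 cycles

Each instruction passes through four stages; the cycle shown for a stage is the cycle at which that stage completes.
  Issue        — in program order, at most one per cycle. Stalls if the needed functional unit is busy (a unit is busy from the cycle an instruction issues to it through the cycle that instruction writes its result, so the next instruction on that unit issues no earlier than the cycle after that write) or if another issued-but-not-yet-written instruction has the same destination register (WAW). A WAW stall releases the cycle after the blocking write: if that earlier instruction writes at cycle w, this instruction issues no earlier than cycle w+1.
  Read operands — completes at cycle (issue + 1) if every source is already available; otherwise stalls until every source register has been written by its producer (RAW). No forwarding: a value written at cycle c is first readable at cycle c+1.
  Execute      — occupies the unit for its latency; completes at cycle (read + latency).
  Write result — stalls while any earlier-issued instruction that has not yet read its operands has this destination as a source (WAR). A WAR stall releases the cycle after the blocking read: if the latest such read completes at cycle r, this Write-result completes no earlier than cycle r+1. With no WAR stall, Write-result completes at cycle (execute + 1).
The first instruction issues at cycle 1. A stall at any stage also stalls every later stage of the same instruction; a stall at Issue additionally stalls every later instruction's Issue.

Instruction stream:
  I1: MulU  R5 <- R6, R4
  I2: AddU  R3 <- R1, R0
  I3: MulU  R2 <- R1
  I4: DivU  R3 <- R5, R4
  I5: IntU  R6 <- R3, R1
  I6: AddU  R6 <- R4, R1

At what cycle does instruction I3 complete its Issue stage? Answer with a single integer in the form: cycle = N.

c1: I1 dispatched to MulU
c2: I1 operands ready · I2 dispatched to AddU
c3: I2 operands ready
c5: I1 complete · I2 complete
c6: R5←I1 · R3←I2
c7: I3 dispatched to MulU
c8: I3 operands ready · I4 dispatched to DivU
c9: I4 operands ready · I5 dispatched to IntU
c11: I3 complete
c12: R2←I3
c16: I4 complete
c17: R3←I4
c18: I5 operands ready
c19: I5 complete
c20: R6←I5
c21: I6 dispatched to AddU
c22: I6 operands ready
c24: I6 complete
c25: R6←I6

cycle = 7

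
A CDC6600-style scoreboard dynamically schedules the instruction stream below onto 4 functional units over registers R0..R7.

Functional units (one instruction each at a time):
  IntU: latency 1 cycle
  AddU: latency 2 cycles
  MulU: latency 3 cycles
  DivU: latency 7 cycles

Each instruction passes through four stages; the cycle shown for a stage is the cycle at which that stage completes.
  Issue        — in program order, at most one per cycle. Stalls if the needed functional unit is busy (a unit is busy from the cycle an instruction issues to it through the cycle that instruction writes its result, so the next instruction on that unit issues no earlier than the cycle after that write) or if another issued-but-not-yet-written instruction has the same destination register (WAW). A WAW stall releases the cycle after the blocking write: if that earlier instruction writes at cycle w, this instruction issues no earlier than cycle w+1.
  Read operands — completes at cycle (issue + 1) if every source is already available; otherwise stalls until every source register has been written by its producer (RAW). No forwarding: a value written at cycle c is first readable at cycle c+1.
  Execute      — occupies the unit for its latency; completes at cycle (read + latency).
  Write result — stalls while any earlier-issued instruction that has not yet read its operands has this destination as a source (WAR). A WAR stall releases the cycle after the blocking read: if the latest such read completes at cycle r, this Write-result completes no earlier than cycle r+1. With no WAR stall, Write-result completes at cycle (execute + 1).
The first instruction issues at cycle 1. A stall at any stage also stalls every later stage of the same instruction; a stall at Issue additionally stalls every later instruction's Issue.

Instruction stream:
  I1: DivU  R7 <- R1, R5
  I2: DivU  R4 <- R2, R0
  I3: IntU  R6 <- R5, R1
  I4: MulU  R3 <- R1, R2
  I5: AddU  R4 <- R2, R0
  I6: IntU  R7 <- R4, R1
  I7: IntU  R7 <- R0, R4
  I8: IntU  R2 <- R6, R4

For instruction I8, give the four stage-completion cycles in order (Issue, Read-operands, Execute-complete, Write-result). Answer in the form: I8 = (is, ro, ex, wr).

  I1 | 1 | 2 | 9 | 10
  I2 | 11 | 12 | 19 | 20   struct: DivU busy until I1 writes@10
  I3 | 12 | 13 | 14 | 15
  I4 | 13 | 14 | 17 | 18
  I5 | 21 | 22 | 24 | 25   WAW R4: wait I2 write@20
  I6 | 22 | 26 | 27 | 28   RAW R4: wait I5 write@25
  I7 | 29 | 30 | 31 | 32   struct: IntU busy until I6 writes@28
  I8 | 33 | 34 | 35 | 36   struct: IntU busy until I7 writes@32

I8 = (33, 34, 35, 36)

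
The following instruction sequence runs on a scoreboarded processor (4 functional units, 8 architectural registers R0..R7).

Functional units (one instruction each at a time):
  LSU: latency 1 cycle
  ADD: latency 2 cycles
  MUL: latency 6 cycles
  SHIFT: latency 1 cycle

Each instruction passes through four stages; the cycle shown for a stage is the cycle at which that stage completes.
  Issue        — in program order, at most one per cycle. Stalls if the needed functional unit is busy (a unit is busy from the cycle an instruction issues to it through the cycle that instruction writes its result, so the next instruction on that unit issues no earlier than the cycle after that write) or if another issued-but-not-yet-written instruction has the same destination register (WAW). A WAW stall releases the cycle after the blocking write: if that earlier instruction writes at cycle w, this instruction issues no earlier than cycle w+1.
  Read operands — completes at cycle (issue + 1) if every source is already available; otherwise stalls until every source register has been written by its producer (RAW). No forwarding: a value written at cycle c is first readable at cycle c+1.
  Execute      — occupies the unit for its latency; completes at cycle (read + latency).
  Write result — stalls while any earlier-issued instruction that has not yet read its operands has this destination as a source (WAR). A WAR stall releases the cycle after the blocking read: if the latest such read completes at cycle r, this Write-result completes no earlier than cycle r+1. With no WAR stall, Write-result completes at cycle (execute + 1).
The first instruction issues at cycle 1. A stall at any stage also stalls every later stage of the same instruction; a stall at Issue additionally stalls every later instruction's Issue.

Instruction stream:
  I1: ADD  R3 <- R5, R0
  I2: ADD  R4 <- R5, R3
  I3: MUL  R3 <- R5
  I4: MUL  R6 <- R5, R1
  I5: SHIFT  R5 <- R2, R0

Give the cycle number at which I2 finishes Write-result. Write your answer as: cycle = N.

t=1  issue I1 (ADD)
t=2  I1 read-ops
t=4  I1 finished on ADD
t=5  I1→R3
t=6  issue I2 (ADD)
t=7  I2 read-ops · issue I3 (MUL)
t=8  I3 read-ops
t=9  I2 finished on ADD
t=10  I2→R4
t=14  I3 finished on MUL
t=15  I3→R3
t=16  issue I4 (MUL)
t=17  I4 read-ops · issue I5 (SHIFT)
t=18  I5 read-ops
t=19  I5 finished on SHIFT
t=20  I5→R5
t=23  I4 finished on MUL
t=24  I4→R6

cycle = 10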